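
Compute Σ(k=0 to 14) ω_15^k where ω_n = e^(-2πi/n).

Sum of all nth roots of unity equals 0 for n > 1 (geometric series with r ≠ 1).

0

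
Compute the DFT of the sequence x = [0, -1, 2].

X[k] = Σ(n=0 to 2) x[n] · ω_3^(nk)
where ω_3 = e^(-2πi/3)

Computing each X[k]:
X[0] = 1
X[1] = -0.5000+2.5981i
X[2] = -0.5000-2.5981i

X = [1, -0.5000+2.5981i, -0.5000-2.5981i]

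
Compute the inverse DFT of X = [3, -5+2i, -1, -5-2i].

x[n] = (1/4) Σ(k=0 to 3) X[k] · e^(2πikn/4)

Computing each x[n]:
x[0] = -2
x[1] = 0
x[2] = 3
x[3] = 2

x = [-2, 0, 3, 2]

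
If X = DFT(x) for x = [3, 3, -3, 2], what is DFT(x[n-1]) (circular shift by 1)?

Time shift by 1: X_shifted[k] = ω_4^(1k) · X[k]
Shifted x = [2, 3, 3, -3]

DFT(x[n-1]) = [5, -1-6i, 5, -1+6i]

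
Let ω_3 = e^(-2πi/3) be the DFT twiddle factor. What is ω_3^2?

ω_3^2 = e^(-2πi·2/3)
= cos(-2π·2/3) + i·sin(-2π·2/3)
= cos(-4π/3) + i·sin(-4π/3)

ω_3^2 = cos(-4π/3) + i·sin(-4π/3) = -0.5000+0.8660i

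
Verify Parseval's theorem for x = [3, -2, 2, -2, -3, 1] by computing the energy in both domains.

Time domain:
Σ|x[n]|² = |3|² + |-2|² + |2|² + |-2|² + |-3|² + |1|² = 31.0000

Frequency domain:
(1/6)Σ|X[k]|² = (1/6)(|-1|² + |5.0000-1.7321i|² + |2.0000+6.9282i|² + |5|² + |2.0000-6.9282i|² + |5.0000+1.7321i|²) = (1/6)·186.0000 = 31.0000

Both sides agree, confirming Parseval's theorem.

Σ|x[n]|² = (1/N)Σ|X[k]|² = 31.0000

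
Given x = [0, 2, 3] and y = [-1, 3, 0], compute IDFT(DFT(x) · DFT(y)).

(x ⊛ y)[n] = Σ(m=0 to 2) x[m] · y[(n-m) mod 3]

Computing each output sample:
(x ⊛ y)[0] = 9
(x ⊛ y)[1] = -2
(x ⊛ y)[2] = 3

x ⊛ y = [9, -2, 3]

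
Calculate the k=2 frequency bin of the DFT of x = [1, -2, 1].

X[2] = Σ(n=0 to 2) x[n] · ω_3^(2n) where ω_3 = e^(-2πi/3)
= (1)·ω_3^0 + (-2)·ω_3^2 + (1)·ω_3^4

X[2] = 1.5000-2.5981i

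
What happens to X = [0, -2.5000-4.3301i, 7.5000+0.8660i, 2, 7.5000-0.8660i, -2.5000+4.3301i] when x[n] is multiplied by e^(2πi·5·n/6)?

Modulation property: DFT(ω_6^(-5n)·x[n]) = X[(k-5) mod 6], so circularly shift X by 5 positions.

X[k-5] = [-2.5000-4.3301i, 7.5000+0.8660i, 2, 7.5000-0.8660i, -2.5000+4.3301i, 0]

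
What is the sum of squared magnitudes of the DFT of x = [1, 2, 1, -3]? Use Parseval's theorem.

Parseval: Σ|x[n]|² = (1/N)Σ|X[k]|², so Σ|X[k]|² = N·Σ|x[n]|² = 4·15.0000

Σ|X[k]|² = N·Σ|x[n]|² = 4·15.0000 = 60.0000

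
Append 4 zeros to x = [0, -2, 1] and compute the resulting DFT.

Original 3-point DFT: [-1, 0.5000+2.5981i, 0.5000-2.5981i]
Zero-padded 7-point DFT provides frequency interpolation.

DFT_7([x, 0, ...]) = [-1, -1.4695+0.5887i, -0.4559+2.3837i, 2.4254+1.6496i, 2.4254-1.6496i, -0.4559-2.3837i, -1.4695-0.5887i]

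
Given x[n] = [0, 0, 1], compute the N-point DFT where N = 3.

X[k] = Σ(n=0 to 2) x[n] · ω_3^(nk)
where ω_3 = e^(-2πi/3)

Computing each X[k]:
X[0] = 1
X[1] = -0.5000+0.8660i
X[2] = -0.5000-0.8660i

X = [1, -0.5000+0.8660i, -0.5000-0.8660i]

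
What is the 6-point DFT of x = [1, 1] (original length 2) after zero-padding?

Original 2-point DFT: [2, 0]
Zero-padded 6-point DFT provides frequency interpolation.

DFT_6([x, 0, ...]) = [2, 1.5000-0.8660i, 0.5000-0.8660i, 0, 0.5000+0.8660i, 1.5000+0.8660i]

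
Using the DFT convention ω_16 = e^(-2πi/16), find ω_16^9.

ω_16^9 = e^(-2πi·9/16)
= cos(-2π·9/16) + i·sin(-2π·9/16)
= cos(-18π/16) + i·sin(-18π/16)

ω_16^9 = cos(-18π/16) + i·sin(-18π/16) = -0.9239+0.3827i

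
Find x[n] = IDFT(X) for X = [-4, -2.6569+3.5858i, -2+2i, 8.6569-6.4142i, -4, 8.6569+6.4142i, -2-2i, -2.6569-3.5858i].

x[n] = (1/8) Σ(k=0 to 7) X[k] · e^(2πikn/8)

Computing each x[n]:
x[0] = 0
x[1] = -2
x[2] = -3
x[3] = 3
x[4] = -3
x[5] = 1
x[6] = 2
x[7] = -2

x = [0, -2, -3, 3, -3, 1, 2, -2]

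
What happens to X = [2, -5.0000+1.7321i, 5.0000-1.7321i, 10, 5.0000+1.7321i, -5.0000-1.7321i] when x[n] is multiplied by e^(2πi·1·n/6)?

Modulation property: DFT(ω_6^(-1n)·x[n]) = X[(k-1) mod 6], so circularly shift X by 1 positions.

X[k-1] = [-5.0000-1.7321i, 2, -5.0000+1.7321i, 5.0000-1.7321i, 10, 5.0000+1.7321i]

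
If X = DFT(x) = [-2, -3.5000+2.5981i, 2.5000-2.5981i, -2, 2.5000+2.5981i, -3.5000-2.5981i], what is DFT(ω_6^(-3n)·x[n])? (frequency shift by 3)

Modulation property: DFT(ω_6^(-3n)·x[n]) = X[(k-3) mod 6], so circularly shift X by 3 positions.

X[k-3] = [-2, 2.5000+2.5981i, -3.5000-2.5981i, -2, -3.5000+2.5981i, 2.5000-2.5981i]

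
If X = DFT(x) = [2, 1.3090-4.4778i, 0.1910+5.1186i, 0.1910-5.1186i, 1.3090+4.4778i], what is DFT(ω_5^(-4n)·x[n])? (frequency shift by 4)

Modulation property: DFT(ω_5^(-4n)·x[n]) = X[(k-4) mod 5], so circularly shift X by 4 positions.

X[k-4] = [1.3090-4.4778i, 0.1910+5.1186i, 0.1910-5.1186i, 1.3090+4.4778i, 2]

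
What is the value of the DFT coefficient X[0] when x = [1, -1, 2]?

X[0] = Σ(n=0 to 2) x[n] · ω_3^0 = Σ x[n]
= (1) + (-1) + (2)

X[0] = 2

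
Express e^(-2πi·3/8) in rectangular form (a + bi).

ω_8^3 = e^(-2πi·3/8)
= cos(-2π·3/8) + i·sin(-2π·3/8)
= cos(-6π/8) + i·sin(-6π/8)

ω_8^3 = cos(-6π/8) + i·sin(-6π/8) = -0.7071-0.7071i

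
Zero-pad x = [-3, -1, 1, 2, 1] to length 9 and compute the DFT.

Original 5-point DFT: [0, -5.4271+2.4899i, -2.0729+0.2245i, -2.0729-0.2245i, -5.4271-2.4899i]
Zero-padded 9-point DFT provides frequency interpolation.

DFT_9([x, 0, ...]) = [0, -5.5321-2.4161i, -4.3473+3.0176i, -1.5000+0.8660i, -2.1206+0.2376i, -2.1206-0.2376i, -1.5000-0.8660i, -4.3473-3.0176i, -5.5321+2.4161i]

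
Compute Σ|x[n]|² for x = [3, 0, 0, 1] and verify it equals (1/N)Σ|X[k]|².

Time domain:
Σ|x[n]|² = |3|² + |0|² + |0|² + |1|² = 10.0000

Frequency domain:
(1/4)Σ|X[k]|² = (1/4)(|4|² + |3+1i|² + |2|² + |3-1i|²) = (1/4)·40.0000 = 10.0000

Both sides agree, confirming Parseval's theorem.

Σ|x[n]|² = (1/N)Σ|X[k]|² = 10.0000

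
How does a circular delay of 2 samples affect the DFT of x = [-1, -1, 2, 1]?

Time shift by 2: X_shifted[k] = ω_4^(2k) · X[k]
Shifted x = [2, 1, -1, -1]

DFT(x[n-2]) = [1, 3-2i, 1, 3+2i]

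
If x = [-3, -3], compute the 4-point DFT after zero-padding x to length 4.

Original 2-point DFT: [-6, 0]
Zero-padded 4-point DFT provides frequency interpolation.

DFT_4([x, 0, ...]) = [-6, -3+3i, 0, -3-3i]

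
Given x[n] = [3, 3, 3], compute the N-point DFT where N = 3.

X[k] = Σ(n=0 to 2) x[n] · ω_3^(nk)
where ω_3 = e^(-2πi/3)

Computing each X[k]:
X[0] = 9
X[1] = 0
X[2] = 0

X = [9, 0, 0]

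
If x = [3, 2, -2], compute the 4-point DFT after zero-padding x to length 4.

Original 3-point DFT: [3, 3.0000-3.4641i, 3.0000+3.4641i]
Zero-padded 4-point DFT provides frequency interpolation.

DFT_4([x, 0, ...]) = [3, 5-2i, -1, 5+2i]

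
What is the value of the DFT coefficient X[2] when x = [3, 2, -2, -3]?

X[2] = Σ(n=0 to 3) x[n] · ω_4^(2n) where ω_4 = e^(-2πi/4)
= (3)·ω_4^0 + (2)·ω_4^2 + (-2)·ω_4^4 + (-3)·ω_4^6

X[2] = 2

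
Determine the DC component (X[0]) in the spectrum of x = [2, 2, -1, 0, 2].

X[0] = Σ(n=0 to 4) x[n] · ω_5^0 = Σ x[n]
= (2) + (2) + (-1) + (0) + (2)

X[0] = 5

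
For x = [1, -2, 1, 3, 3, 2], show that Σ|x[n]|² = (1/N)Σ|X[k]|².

Time domain:
Σ|x[n]|² = |1|² + |-2|² + |1|² + |3|² + |3|² + |2|² = 28.0000

Frequency domain:
(1/6)Σ|X[k]|² = (1/6)(|8|² + |-4.0000+5.1962i|² + |2.0000+1.7321i|² + |2|² + |2.0000-1.7321i|² + |-4.0000-5.1962i|²) = (1/6)·168.0000 = 28.0000

Both sides agree, confirming Parseval's theorem.

Σ|x[n]|² = (1/N)Σ|X[k]|² = 28.0000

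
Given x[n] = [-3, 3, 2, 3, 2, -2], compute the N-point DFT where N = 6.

X[k] = Σ(n=0 to 5) x[n] · ω_6^(nk)
where ω_6 = e^(-2πi/6)

Computing each X[k]:
X[0] = 5
X[1] = -7.5000-4.3301i
X[2] = -2.5000-4.3301i
X[3] = -3
X[4] = -2.5000+4.3301i
X[5] = -7.5000+4.3301i

X = [5, -7.5000-4.3301i, -2.5000-4.3301i, -3, -2.5000+4.3301i, -7.5000+4.3301i]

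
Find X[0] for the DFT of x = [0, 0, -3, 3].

X[0] = Σ(n=0 to 3) x[n] · ω_4^0 = Σ x[n]
= (0) + (0) + (-3) + (3)

X[0] = 0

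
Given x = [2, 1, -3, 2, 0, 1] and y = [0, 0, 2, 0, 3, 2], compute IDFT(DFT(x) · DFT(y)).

(x ⊛ y)[n] = Σ(m=0 to 5) x[m] · y[(n-m) mod 6]

Computing each output sample:
(x ⊛ y)[0] = -7
(x ⊛ y)[1] = 2
(x ⊛ y)[2] = 8
(x ⊛ y)[3] = 5
(x ⊛ y)[4] = 2
(x ⊛ y)[5] = 11

x ⊛ y = [-7, 2, 8, 5, 2, 11]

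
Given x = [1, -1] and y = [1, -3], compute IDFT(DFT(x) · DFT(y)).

(x ⊛ y)[n] = Σ(m=0 to 1) x[m] · y[(n-m) mod 2]

Computing each output sample:
(x ⊛ y)[0] = 4
(x ⊛ y)[1] = -4

x ⊛ y = [4, -4]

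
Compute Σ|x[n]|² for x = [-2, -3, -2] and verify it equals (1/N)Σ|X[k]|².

Time domain:
Σ|x[n]|² = |-2|² + |-3|² + |-2|² = 17.0000

Frequency domain:
(1/3)Σ|X[k]|² = (1/3)(|-7|² + |0.5000+0.8660i|² + |0.5000-0.8660i|²) = (1/3)·51.0000 = 17.0000

Both sides agree, confirming Parseval's theorem.

Σ|x[n]|² = (1/N)Σ|X[k]|² = 17.0000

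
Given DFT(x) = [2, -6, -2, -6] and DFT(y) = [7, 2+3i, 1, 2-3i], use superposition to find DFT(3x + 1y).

By linearity: DFT(3x + 1y) = 3·DFT(x) + 1·DFT(y)
= 3·[2, -6, -2, -6] + 1·[7, 2+3i, 1, 2-3i]

Computing element-wise:
Z[0] = 3·(2) + 1·(7) = 13
Z[1] = 3·(-6) + 1·(2+3i) = -16+3i
Z[2] = 3·(-2) + 1·(1) = -5
Z[3] = 3·(-6) + 1·(2-3i) = -16-3i

DFT(3x + 1y) = 3·X + 1·Y = [13, -16+3i, -5, -16-3i]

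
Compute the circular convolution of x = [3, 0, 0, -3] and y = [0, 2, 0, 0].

(x ⊛ y)[n] = Σ(m=0 to 3) x[m] · y[(n-m) mod 4]

Computing each output sample:
(x ⊛ y)[0] = -6
(x ⊛ y)[1] = 6
(x ⊛ y)[2] = 0
(x ⊛ y)[3] = 0

x ⊛ y = [-6, 6, 0, 0]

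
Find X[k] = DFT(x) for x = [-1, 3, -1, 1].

X[k] = Σ(n=0 to 3) x[n] · ω_4^(nk)
where ω_4 = e^(-2πi/4)

Computing each X[k]:
X[0] = 2
X[1] = -2i
X[2] = -6
X[3] = 2i

X = [2, -2i, -6, 2i]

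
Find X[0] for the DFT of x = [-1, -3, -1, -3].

X[0] = Σ(n=0 to 3) x[n] · ω_4^0 = Σ x[n]
= (-1) + (-3) + (-1) + (-3)

X[0] = -8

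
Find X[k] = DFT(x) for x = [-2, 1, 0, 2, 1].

X[k] = Σ(n=0 to 4) x[n] · ω_5^(nk)
where ω_5 = e^(-2πi/5)

Computing each X[k]:
X[0] = 2
X[1] = -3.0000+1.1756i
X[2] = -3.0000-1.9021i
X[3] = -3.0000+1.9021i
X[4] = -3.0000-1.1756i

X = [2, -3.0000+1.1756i, -3.0000-1.9021i, -3.0000+1.9021i, -3.0000-1.1756i]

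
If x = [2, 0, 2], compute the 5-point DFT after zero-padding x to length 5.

Original 3-point DFT: [4, 1.0000+1.7321i, 1.0000-1.7321i]
Zero-padded 5-point DFT provides frequency interpolation.

DFT_5([x, 0, ...]) = [4, 0.3820-1.1756i, 2.6180+1.9021i, 2.6180-1.9021i, 0.3820+1.1756i]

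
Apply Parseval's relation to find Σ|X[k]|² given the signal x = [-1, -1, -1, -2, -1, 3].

Parseval: Σ|x[n]|² = (1/N)Σ|X[k]|², so Σ|X[k]|² = N·Σ|x[n]|² = 6·17.0000

Σ|X[k]|² = N·Σ|x[n]|² = 6·17.0000 = 102.0000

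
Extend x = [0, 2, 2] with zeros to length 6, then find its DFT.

Original 3-point DFT: [4, -2, -2]
Zero-padded 6-point DFT provides frequency interpolation.

DFT_6([x, 0, ...]) = [4, -3.4641i, -2, 0, -2, 3.4641i]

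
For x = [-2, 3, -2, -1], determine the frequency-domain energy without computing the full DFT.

Parseval: Σ|x[n]|² = (1/N)Σ|X[k]|², so Σ|X[k]|² = N·Σ|x[n]|² = 4·18.0000

Σ|X[k]|² = N·Σ|x[n]|² = 4·18.0000 = 72.0000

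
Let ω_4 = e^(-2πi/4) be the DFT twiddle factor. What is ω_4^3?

ω_4^3 = e^(-2πi·3/4)
= cos(-2π·3/4) + i·sin(-2π·3/4)
= cos(-6π/4) + i·sin(-6π/4)

ω_4^3 = cos(-6π/4) + i·sin(-6π/4) = 1i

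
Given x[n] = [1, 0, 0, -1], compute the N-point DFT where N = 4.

X[k] = Σ(n=0 to 3) x[n] · ω_4^(nk)
where ω_4 = e^(-2πi/4)

Computing each X[k]:
X[0] = 0
X[1] = 1-1i
X[2] = 2
X[3] = 1+1i

X = [0, 1-1i, 2, 1+1i]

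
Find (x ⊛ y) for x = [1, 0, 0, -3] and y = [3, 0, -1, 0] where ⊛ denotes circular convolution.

(x ⊛ y)[n] = Σ(m=0 to 3) x[m] · y[(n-m) mod 4]

Computing each output sample:
(x ⊛ y)[0] = 3
(x ⊛ y)[1] = 3
(x ⊛ y)[2] = -1
(x ⊛ y)[3] = -9

x ⊛ y = [3, 3, -1, -9]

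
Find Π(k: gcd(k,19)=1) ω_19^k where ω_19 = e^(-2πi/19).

The primitive 19th roots of unity are ω_19^k for k coprime to 19: k ∈ {1, 2, 3, 4, 5, 6, 7, 8, 9, 10, 11, 12, 13, 14, 15, 16, 17, 18}
Their product equals the constant term of the cyclotomic polynomial Φ_19(x) up to sign.
For n ≥ 3, the product of all primitive nth roots of unity is 1. (For n=1 it is 1; for n=2 it is -1.)

1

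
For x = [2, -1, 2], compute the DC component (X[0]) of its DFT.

X[0] = Σ(n=0 to 2) x[n] · ω_3^0 = Σ x[n]
= (2) + (-1) + (2)

X[0] = 3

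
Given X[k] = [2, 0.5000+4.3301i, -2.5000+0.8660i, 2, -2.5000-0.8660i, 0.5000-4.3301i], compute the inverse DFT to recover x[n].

x[n] = (1/6) Σ(k=0 to 5) X[k] · e^(2πikn/6)

Computing each x[n]:
x[0] = 0
x[1] = -1
x[2] = 0
x[3] = -1
x[4] = 2
x[5] = 2

x = [0, -1, 0, -1, 2, 2]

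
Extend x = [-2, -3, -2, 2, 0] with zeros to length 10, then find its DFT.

Original 5-point DFT: [-5, -2.9271+5.2043i, 0.4271-2.0409i, 0.4271+2.0409i, -2.9271-5.2043i]
Zero-padded 10-point DFT provides frequency interpolation.

DFT_10([x, 0, ...]) = [-5, -5.6631+1.7634i, -2.9271+5.2043i, 2.1631+2.8532i, 0.4271-2.0409i, -3, 0.4271+2.0409i, 2.1631-2.8532i, -2.9271-5.2043i, -5.6631-1.7634i]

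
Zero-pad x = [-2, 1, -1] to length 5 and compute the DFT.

Original 3-point DFT: [-2, -2.0000-1.7321i, -2.0000+1.7321i]
Zero-padded 5-point DFT provides frequency interpolation.

DFT_5([x, 0, ...]) = [-2, -0.8820-0.3633i, -3.1180-1.5388i, -3.1180+1.5388i, -0.8820+0.3633i]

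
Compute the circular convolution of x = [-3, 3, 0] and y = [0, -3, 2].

(x ⊛ y)[n] = Σ(m=0 to 2) x[m] · y[(n-m) mod 3]

Computing each output sample:
(x ⊛ y)[0] = 6
(x ⊛ y)[1] = 9
(x ⊛ y)[2] = -15

x ⊛ y = [6, 9, -15]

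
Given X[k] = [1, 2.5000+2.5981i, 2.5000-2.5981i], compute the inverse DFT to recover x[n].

x[n] = (1/3) Σ(k=0 to 2) X[k] · e^(2πikn/3)

Computing each x[n]:
x[0] = 2
x[1] = -2
x[2] = 1

x = [2, -2, 1]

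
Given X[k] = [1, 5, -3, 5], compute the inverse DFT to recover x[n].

x[n] = (1/4) Σ(k=0 to 3) X[k] · e^(2πikn/4)

Computing each x[n]:
x[0] = 2
x[1] = 1
x[2] = -3
x[3] = 1

x = [2, 1, -3, 1]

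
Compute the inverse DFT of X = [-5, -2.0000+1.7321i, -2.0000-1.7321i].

x[n] = (1/3) Σ(k=0 to 2) X[k] · e^(2πikn/3)

Computing each x[n]:
x[0] = -3
x[1] = -2
x[2] = 0

x = [-3, -2, 0]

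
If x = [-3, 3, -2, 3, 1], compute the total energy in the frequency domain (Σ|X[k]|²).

Parseval: Σ|x[n]|² = (1/N)Σ|X[k]|², so Σ|X[k]|² = N·Σ|x[n]|² = 5·32.0000

Σ|X[k]|² = N·Σ|x[n]|² = 5·32.0000 = 160.0000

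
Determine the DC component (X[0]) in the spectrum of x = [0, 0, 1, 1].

X[0] = Σ(n=0 to 3) x[n] · ω_4^0 = Σ x[n]
= (0) + (0) + (1) + (1)

X[0] = 2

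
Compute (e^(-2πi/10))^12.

Since ω_10^10 = 1, powers reduce modulo 10.
12 mod 10 = 2
So ω_10^12 = ω_10^2 = e^(-2πi·2/10)

ω_10^12 = ω_10^2 = 0.3090-0.9511i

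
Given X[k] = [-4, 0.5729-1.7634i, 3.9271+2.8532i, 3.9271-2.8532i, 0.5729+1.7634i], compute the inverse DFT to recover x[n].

x[n] = (1/5) Σ(k=0 to 4) X[k] · e^(2πikn/5)

Computing each x[n]:
x[0] = 1
x[1] = -2
x[2] = 1
x[3] = -2
x[4] = -2

x = [1, -2, 1, -2, -2]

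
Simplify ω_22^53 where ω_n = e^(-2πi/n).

Since ω_22^22 = 1, powers reduce modulo 22.
53 mod 22 = 9
So ω_22^53 = ω_22^9 = e^(-2πi·9/22)

ω_22^53 = ω_22^9 = -0.8413-0.5406i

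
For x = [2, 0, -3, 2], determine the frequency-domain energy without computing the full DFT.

Parseval: Σ|x[n]|² = (1/N)Σ|X[k]|², so Σ|X[k]|² = N·Σ|x[n]|² = 4·17.0000

Σ|X[k]|² = N·Σ|x[n]|² = 4·17.0000 = 68.0000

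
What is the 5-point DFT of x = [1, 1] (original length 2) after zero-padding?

Original 2-point DFT: [2, 0]
Zero-padded 5-point DFT provides frequency interpolation.

DFT_5([x, 0, ...]) = [2, 1.3090-0.9511i, 0.1910-0.5878i, 0.1910+0.5878i, 1.3090+0.9511i]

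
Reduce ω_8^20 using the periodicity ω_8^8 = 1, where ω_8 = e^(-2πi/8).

Since ω_8^8 = 1, powers reduce modulo 8.
20 mod 8 = 4
So ω_8^20 = ω_8^4 = e^(-2πi·4/8)

ω_8^20 = ω_8^4 = -1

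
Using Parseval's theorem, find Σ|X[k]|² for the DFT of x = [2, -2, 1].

Parseval: Σ|x[n]|² = (1/N)Σ|X[k]|², so Σ|X[k]|² = N·Σ|x[n]|² = 3·9.0000

Σ|X[k]|² = N·Σ|x[n]|² = 3·9.0000 = 27.0000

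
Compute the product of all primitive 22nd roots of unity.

The primitive 22nd roots of unity are ω_22^k for k coprime to 22: k ∈ {1, 3, 5, 7, 9, 13, 15, 17, 19, 21}
Their product equals the constant term of the cyclotomic polynomial Φ_22(x) up to sign.
For n ≥ 3, the product of all primitive nth roots of unity is 1. (For n=1 it is 1; for n=2 it is -1.)

1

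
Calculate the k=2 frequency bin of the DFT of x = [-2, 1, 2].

X[2] = Σ(n=0 to 2) x[n] · ω_3^(2n) where ω_3 = e^(-2πi/3)
= (-2)·ω_3^0 + (1)·ω_3^2 + (2)·ω_3^4

X[2] = -3.5000-0.8660i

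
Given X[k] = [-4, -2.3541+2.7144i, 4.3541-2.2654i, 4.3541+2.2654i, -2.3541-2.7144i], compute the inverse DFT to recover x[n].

x[n] = (1/5) Σ(k=0 to 4) X[k] · e^(2πikn/5)

Computing each x[n]:
x[0] = 0
x[1] = -3
x[2] = -1
x[3] = 2
x[4] = -2

x = [0, -3, -1, 2, -2]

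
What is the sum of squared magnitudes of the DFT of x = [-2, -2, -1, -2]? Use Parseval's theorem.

Parseval: Σ|x[n]|² = (1/N)Σ|X[k]|², so Σ|X[k]|² = N·Σ|x[n]|² = 4·13.0000

Σ|X[k]|² = N·Σ|x[n]|² = 4·13.0000 = 52.0000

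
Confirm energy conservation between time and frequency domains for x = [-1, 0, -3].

Time domain:
Σ|x[n]|² = |-1|² + |0|² + |-3|² = 10.0000

Frequency domain:
(1/3)Σ|X[k]|² = (1/3)(|-4|² + |0.5000-2.5981i|² + |0.5000+2.5981i|²) = (1/3)·30.0000 = 10.0000

Both sides agree, confirming Parseval's theorem.

Σ|x[n]|² = (1/N)Σ|X[k]|² = 10.0000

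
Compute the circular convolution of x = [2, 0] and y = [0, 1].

(x ⊛ y)[n] = Σ(m=0 to 1) x[m] · y[(n-m) mod 2]

Computing each output sample:
(x ⊛ y)[0] = 0
(x ⊛ y)[1] = 2

x ⊛ y = [0, 2]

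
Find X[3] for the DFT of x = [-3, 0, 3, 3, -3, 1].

X[3] = Σ(n=0 to 5) x[n] · ω_6^(3n) where ω_6 = e^(-2πi/6)
= (-3)·ω_6^0 + (0)·ω_6^3 + (3)·ω_6^6 + (3)·ω_6^9 + (-3)·ω_6^12 + (1)·ω_6^15

X[3] = -7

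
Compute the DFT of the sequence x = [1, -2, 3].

X[k] = Σ(n=0 to 2) x[n] · ω_3^(nk)
where ω_3 = e^(-2πi/3)

Computing each X[k]:
X[0] = 2
X[1] = 0.5000+4.3301i
X[2] = 0.5000-4.3301i

X = [2, 0.5000+4.3301i, 0.5000-4.3301i]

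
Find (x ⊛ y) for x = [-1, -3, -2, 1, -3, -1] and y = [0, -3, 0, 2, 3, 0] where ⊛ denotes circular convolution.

(x ⊛ y)[n] = Σ(m=0 to 5) x[m] · y[(n-m) mod 6]

Computing each output sample:
(x ⊛ y)[0] = -1
(x ⊛ y)[1] = 0
(x ⊛ y)[2] = -2
(x ⊛ y)[3] = 1
(x ⊛ y)[4] = -12
(x ⊛ y)[5] = -4

x ⊛ y = [-1, 0, -2, 1, -12, -4]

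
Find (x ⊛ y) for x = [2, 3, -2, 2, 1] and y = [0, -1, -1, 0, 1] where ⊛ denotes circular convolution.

(x ⊛ y)[n] = Σ(m=0 to 4) x[m] · y[(n-m) mod 5]

Computing each output sample:
(x ⊛ y)[0] = 0
(x ⊛ y)[1] = -5
(x ⊛ y)[2] = -3
(x ⊛ y)[3] = 0
(x ⊛ y)[4] = 2

x ⊛ y = [0, -5, -3, 0, 2]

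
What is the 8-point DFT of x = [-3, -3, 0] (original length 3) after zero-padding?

Original 3-point DFT: [-6, -1.5000+2.5981i, -1.5000-2.5981i]
Zero-padded 8-point DFT provides frequency interpolation.

DFT_8([x, 0, ...]) = [-6, -5.1213+2.1213i, -3+3i, -0.8787+2.1213i, 0, -0.8787-2.1213i, -3-3i, -5.1213-2.1213i]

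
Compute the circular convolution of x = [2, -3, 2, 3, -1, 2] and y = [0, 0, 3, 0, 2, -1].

(x ⊛ y)[n] = Σ(m=0 to 5) x[m] · y[(n-m) mod 6]

Computing each output sample:
(x ⊛ y)[0] = 4
(x ⊛ y)[1] = 10
(x ⊛ y)[2] = 1
(x ⊛ y)[3] = -4
(x ⊛ y)[4] = 8
(x ⊛ y)[5] = 1

x ⊛ y = [4, 10, 1, -4, 8, 1]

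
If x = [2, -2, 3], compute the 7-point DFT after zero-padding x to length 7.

Original 3-point DFT: [3, 1.5000+4.3301i, 1.5000-4.3301i]
Zero-padded 7-point DFT provides frequency interpolation.

DFT_7([x, 0, ...]) = [3, 0.0855-1.3611i, -0.2579+3.2515i, 5.6724+3.2133i, 5.6724-3.2133i, -0.2579-3.2515i, 0.0855+1.3611i]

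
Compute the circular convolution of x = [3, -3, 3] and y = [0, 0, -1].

(x ⊛ y)[n] = Σ(m=0 to 2) x[m] · y[(n-m) mod 3]

Computing each output sample:
(x ⊛ y)[0] = 3
(x ⊛ y)[1] = -3
(x ⊛ y)[2] = -3

x ⊛ y = [3, -3, -3]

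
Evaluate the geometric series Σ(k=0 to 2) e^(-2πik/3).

Sum of all nth roots of unity equals 0 for n > 1 (geometric series with r ≠ 1).

0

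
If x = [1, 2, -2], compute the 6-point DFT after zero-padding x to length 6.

Original 3-point DFT: [1, 1.0000-3.4641i, 1.0000+3.4641i]
Zero-padded 6-point DFT provides frequency interpolation.

DFT_6([x, 0, ...]) = [1, 3, 1.0000-3.4641i, -3, 1.0000+3.4641i, 3]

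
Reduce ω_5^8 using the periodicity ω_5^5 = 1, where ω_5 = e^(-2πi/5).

Since ω_5^5 = 1, powers reduce modulo 5.
8 mod 5 = 3
So ω_5^8 = ω_5^3 = e^(-2πi·3/5)

ω_5^8 = ω_5^3 = -0.8090+0.5878i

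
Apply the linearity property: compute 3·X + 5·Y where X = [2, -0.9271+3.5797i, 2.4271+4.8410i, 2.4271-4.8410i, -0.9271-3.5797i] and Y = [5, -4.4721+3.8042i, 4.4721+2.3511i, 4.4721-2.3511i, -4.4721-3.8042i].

By linearity: DFT(3x + 5y) = 3·DFT(x) + 5·DFT(y)
= 3·[2, -0.9271+3.5797i, 2.4271+4.8410i, 2.4271-4.8410i, -0.9271-3.5797i] + 5·[5, -4.4721+3.8042i, 4.4721+2.3511i, 4.4721-2.3511i, -4.4721-3.8042i]

Computing element-wise:
Z[0] = 3·(2) + 5·(5) = 31
Z[1] = 3·(-0.9271+3.5797i) + 5·(-4.4721+3.8042i) = -25.1418+29.7601i
Z[2] = 3·(2.4271+4.8410i) + 5·(4.4721+2.3511i) = 29.6418+26.2785i
Z[3] = 3·(2.4271-4.8410i) + 5·(4.4721-2.3511i) = 29.6418-26.2785i
Z[4] = 3·(-0.9271-3.5797i) + 5·(-4.4721-3.8042i) = -25.1418-29.7601i

DFT(3x + 5y) = 3·X + 5·Y = [31, -25.1418+29.7601i, 29.6418+26.2785i, 29.6418-26.2785i, -25.1418-29.7601i]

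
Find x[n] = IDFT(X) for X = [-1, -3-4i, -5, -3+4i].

x[n] = (1/4) Σ(k=0 to 3) X[k] · e^(2πikn/4)

Computing each x[n]:
x[0] = -3
x[1] = 3
x[2] = 0
x[3] = -1

x = [-3, 3, 0, -1]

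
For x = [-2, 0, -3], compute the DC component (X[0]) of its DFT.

X[0] = Σ(n=0 to 2) x[n] · ω_3^0 = Σ x[n]
= (-2) + (0) + (-3)

X[0] = -5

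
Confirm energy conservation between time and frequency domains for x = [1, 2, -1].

Time domain:
Σ|x[n]|² = |1|² + |2|² + |-1|² = 6.0000

Frequency domain:
(1/3)Σ|X[k]|² = (1/3)(|2|² + |0.5000-2.5981i|² + |0.5000+2.5981i|²) = (1/3)·18.0000 = 6.0000

Both sides agree, confirming Parseval's theorem.

Σ|x[n]|² = (1/N)Σ|X[k]|² = 6.0000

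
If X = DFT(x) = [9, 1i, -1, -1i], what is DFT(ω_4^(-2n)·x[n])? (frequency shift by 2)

Modulation property: DFT(ω_4^(-2n)·x[n]) = X[(k-2) mod 4], so circularly shift X by 2 positions.

X[k-2] = [-1, -1i, 9, 1i]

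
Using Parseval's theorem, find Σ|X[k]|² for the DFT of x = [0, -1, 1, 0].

Parseval: Σ|x[n]|² = (1/N)Σ|X[k]|², so Σ|X[k]|² = N·Σ|x[n]|² = 4·2.0000

Σ|X[k]|² = N·Σ|x[n]|² = 4·2.0000 = 8.0000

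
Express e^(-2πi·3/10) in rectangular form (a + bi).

ω_10^3 = e^(-2πi·3/10)
= cos(-2π·3/10) + i·sin(-2π·3/10)
= cos(-6π/10) + i·sin(-6π/10)

ω_10^3 = cos(-6π/10) + i·sin(-6π/10) = -0.3090-0.9511i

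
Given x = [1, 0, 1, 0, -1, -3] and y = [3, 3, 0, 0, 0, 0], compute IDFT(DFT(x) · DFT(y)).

(x ⊛ y)[n] = Σ(m=0 to 5) x[m] · y[(n-m) mod 6]

Computing each output sample:
(x ⊛ y)[0] = -6
(x ⊛ y)[1] = 3
(x ⊛ y)[2] = 3
(x ⊛ y)[3] = 3
(x ⊛ y)[4] = -3
(x ⊛ y)[5] = -12

x ⊛ y = [-6, 3, 3, 3, -3, -12]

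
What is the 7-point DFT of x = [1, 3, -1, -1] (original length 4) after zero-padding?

Original 4-point DFT: [2, 2-4i, -2, 2+4i]
Zero-padded 7-point DFT provides frequency interpolation.

DFT_7([x, 0, ...]) = [2, 3.9940-0.9367i, 0.6099-4.1405i, -2.1039-1.1086i, -2.1039+1.1086i, 0.6099+4.1405i, 3.9940+0.9367i]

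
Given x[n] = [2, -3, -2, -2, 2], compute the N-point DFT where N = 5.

X[k] = Σ(n=0 to 4) x[n] · ω_5^(nk)
where ω_5 = e^(-2πi/5)

Computing each X[k]:
X[0] = -3
X[1] = 4.9271+4.7553i
X[2] = 1.5729+2.9389i
X[3] = 1.5729-2.9389i
X[4] = 4.9271-4.7553i

X = [-3, 4.9271+4.7553i, 1.5729+2.9389i, 1.5729-2.9389i, 4.9271-4.7553i]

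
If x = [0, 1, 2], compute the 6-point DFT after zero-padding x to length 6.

Original 3-point DFT: [3, -1.5000+0.8660i, -1.5000-0.8660i]
Zero-padded 6-point DFT provides frequency interpolation.

DFT_6([x, 0, ...]) = [3, -0.5000-2.5981i, -1.5000+0.8660i, 1, -1.5000-0.8660i, -0.5000+2.5981i]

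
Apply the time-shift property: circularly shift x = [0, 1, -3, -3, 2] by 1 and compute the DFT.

Time shift by 1: X_shifted[k] = ω_5^(1k) · X[k]
Shifted x = [2, 0, 1, -3, -3]

DFT(x[n-1]) = [-3, 2.6910-5.2043i, 3.8090+2.0409i, 3.8090-2.0409i, 2.6910+5.2043i]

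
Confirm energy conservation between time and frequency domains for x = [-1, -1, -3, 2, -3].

Time domain:
Σ|x[n]|² = |-1|² + |-1|² + |-3|² + |2|² + |-3|² = 24.0000

Frequency domain:
(1/5)Σ|X[k]|² = (1/5)(|-6|² + |-1.4271+1.0368i|² + |1.9271-5.9309i|² + |1.9271+5.9309i|² + |-1.4271-1.0368i|²) = (1/5)·120.0000 = 24.0000

Both sides agree, confirming Parseval's theorem.

Σ|x[n]|² = (1/N)Σ|X[k]|² = 24.0000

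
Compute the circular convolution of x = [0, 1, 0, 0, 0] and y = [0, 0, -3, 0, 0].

(x ⊛ y)[n] = Σ(m=0 to 4) x[m] · y[(n-m) mod 5]

Computing each output sample:
(x ⊛ y)[0] = 0
(x ⊛ y)[1] = 0
(x ⊛ y)[2] = 0
(x ⊛ y)[3] = -3
(x ⊛ y)[4] = 0

x ⊛ y = [0, 0, 0, -3, 0]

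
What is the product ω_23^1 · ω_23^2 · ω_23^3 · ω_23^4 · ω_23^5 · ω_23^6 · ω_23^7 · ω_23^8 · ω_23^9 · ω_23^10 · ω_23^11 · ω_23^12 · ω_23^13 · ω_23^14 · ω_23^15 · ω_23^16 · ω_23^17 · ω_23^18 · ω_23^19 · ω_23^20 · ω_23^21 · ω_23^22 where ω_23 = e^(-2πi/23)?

The primitive 23rd roots of unity are ω_23^k for k coprime to 23: k ∈ {1, 2, 3, 4, 5, 6, 7, 8, 9, 10, 11, 12, 13, 14, 15, 16, 17, 18, 19, 20, 21, 22}
Their product equals the constant term of the cyclotomic polynomial Φ_23(x) up to sign.
For n ≥ 3, the product of all primitive nth roots of unity is 1. (For n=1 it is 1; for n=2 it is -1.)

1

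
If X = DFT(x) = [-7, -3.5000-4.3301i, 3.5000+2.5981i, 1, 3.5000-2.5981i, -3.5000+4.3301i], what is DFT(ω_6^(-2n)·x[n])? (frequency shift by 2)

Modulation property: DFT(ω_6^(-2n)·x[n]) = X[(k-2) mod 6], so circularly shift X by 2 positions.

X[k-2] = [3.5000-2.5981i, -3.5000+4.3301i, -7, -3.5000-4.3301i, 3.5000+2.5981i, 1]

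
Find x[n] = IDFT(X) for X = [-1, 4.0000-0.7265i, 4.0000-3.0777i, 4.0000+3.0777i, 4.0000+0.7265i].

x[n] = (1/5) Σ(k=0 to 4) X[k] · e^(2πikn/5)

Computing each x[n]:
x[0] = 3
x[1] = 0
x[2] = -2
x[3] = 0
x[4] = -2

x = [3, 0, -2, 0, -2]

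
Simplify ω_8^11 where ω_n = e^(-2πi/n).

Since ω_8^8 = 1, powers reduce modulo 8.
11 mod 8 = 3
So ω_8^11 = ω_8^3 = e^(-2πi·3/8)

ω_8^11 = ω_8^3 = -0.7071-0.7071i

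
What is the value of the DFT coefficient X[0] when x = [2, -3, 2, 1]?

X[0] = Σ(n=0 to 3) x[n] · ω_4^0 = Σ x[n]
= (2) + (-3) + (2) + (1)

X[0] = 2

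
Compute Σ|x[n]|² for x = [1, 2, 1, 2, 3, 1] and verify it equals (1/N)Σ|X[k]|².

Time domain:
Σ|x[n]|² = |1|² + |2|² + |1|² + |2|² + |3|² + |1|² = 20.0000

Frequency domain:
(1/6)Σ|X[k]|² = (1/6)(|10|² + |-1.5000+0.8660i|² + |-0.5000-2.5981i|² + |0|² + |-0.5000+2.5981i|² + |-1.5000-0.8660i|²) = (1/6)·120.0000 = 20.0000

Both sides agree, confirming Parseval's theorem.

Σ|x[n]|² = (1/N)Σ|X[k]|² = 20.0000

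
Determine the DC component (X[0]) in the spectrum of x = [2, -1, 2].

X[0] = Σ(n=0 to 2) x[n] · ω_3^0 = Σ x[n]
= (2) + (-1) + (2)

X[0] = 3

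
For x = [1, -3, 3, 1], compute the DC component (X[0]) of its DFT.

X[0] = Σ(n=0 to 3) x[n] · ω_4^0 = Σ x[n]
= (1) + (-3) + (3) + (1)

X[0] = 2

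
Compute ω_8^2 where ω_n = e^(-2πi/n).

ω_8^2 = e^(-2πi·2/8)
= cos(-2π·2/8) + i·sin(-2π·2/8)
= cos(-4π/8) + i·sin(-4π/8)

ω_8^2 = cos(-4π/8) + i·sin(-4π/8) = -1i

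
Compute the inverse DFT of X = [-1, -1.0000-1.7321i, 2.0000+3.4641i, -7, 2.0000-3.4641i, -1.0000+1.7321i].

x[n] = (1/6) Σ(k=0 to 5) X[k] · e^(2πikn/6)

Computing each x[n]:
x[0] = -1
x[1] = 0
x[2] = 0
x[3] = 2
x[4] = -3
x[5] = 1

x = [-1, 0, 0, 2, -3, 1]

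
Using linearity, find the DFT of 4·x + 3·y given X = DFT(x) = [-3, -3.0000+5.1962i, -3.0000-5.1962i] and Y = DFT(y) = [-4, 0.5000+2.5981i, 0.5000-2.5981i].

By linearity: DFT(4x + 3y) = 4·DFT(x) + 3·DFT(y)
= 4·[-3, -3.0000+5.1962i, -3.0000-5.1962i] + 3·[-4, 0.5000+2.5981i, 0.5000-2.5981i]

Computing element-wise:
Z[0] = 4·(-3) + 3·(-4) = -24
Z[1] = 4·(-3.0000+5.1962i) + 3·(0.5000+2.5981i) = -10.5000+28.5791i
Z[2] = 4·(-3.0000-5.1962i) + 3·(0.5000-2.5981i) = -10.5000-28.5791i

DFT(4x + 3y) = 4·X + 3·Y = [-24, -10.5000+28.5791i, -10.5000-28.5791i]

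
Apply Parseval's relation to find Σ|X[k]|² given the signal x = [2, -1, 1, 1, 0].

Parseval: Σ|x[n]|² = (1/N)Σ|X[k]|², so Σ|X[k]|² = N·Σ|x[n]|² = 5·7.0000

Σ|X[k]|² = N·Σ|x[n]|² = 5·7.0000 = 35.0000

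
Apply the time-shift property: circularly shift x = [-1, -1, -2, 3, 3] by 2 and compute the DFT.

Time shift by 2: X_shifted[k] = ω_5^(2k) · X[k]
Shifted x = [3, 3, -1, -1, -2]

DFT(x[n-2]) = [2, 4.9271-4.7553i, 1.5729-2.9389i, 1.5729+2.9389i, 4.9271+4.7553i]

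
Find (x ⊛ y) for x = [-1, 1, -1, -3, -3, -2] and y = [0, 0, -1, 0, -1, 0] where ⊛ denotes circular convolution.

(x ⊛ y)[n] = Σ(m=0 to 5) x[m] · y[(n-m) mod 6]

Computing each output sample:
(x ⊛ y)[0] = 4
(x ⊛ y)[1] = 5
(x ⊛ y)[2] = 4
(x ⊛ y)[3] = 1
(x ⊛ y)[4] = 2
(x ⊛ y)[5] = 2

x ⊛ y = [4, 5, 4, 1, 2, 2]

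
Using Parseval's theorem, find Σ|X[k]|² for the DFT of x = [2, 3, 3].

Parseval: Σ|x[n]|² = (1/N)Σ|X[k]|², so Σ|X[k]|² = N·Σ|x[n]|² = 3·22.0000

Σ|X[k]|² = N·Σ|x[n]|² = 3·22.0000 = 66.0000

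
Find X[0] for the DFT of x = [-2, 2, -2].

X[0] = Σ(n=0 to 2) x[n] · ω_3^0 = Σ x[n]
= (-2) + (2) + (-2)

X[0] = -2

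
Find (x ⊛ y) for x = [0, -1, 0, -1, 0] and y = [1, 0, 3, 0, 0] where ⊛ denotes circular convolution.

(x ⊛ y)[n] = Σ(m=0 to 4) x[m] · y[(n-m) mod 5]

Computing each output sample:
(x ⊛ y)[0] = -3
(x ⊛ y)[1] = -1
(x ⊛ y)[2] = 0
(x ⊛ y)[3] = -4
(x ⊛ y)[4] = 0

x ⊛ y = [-3, -1, 0, -4, 0]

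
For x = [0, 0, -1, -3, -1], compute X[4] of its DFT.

X[4] = Σ(n=0 to 4) x[n] · ω_5^(4n) where ω_5 = e^(-2πi/5)
= (0)·ω_5^0 + (0)·ω_5^4 + (-1)·ω_5^8 + (-3)·ω_5^12 + (-1)·ω_5^16

X[4] = 2.9271+2.1266i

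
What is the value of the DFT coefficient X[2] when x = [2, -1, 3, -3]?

X[2] = Σ(n=0 to 3) x[n] · ω_4^(2n) where ω_4 = e^(-2πi/4)
= (2)·ω_4^0 + (-1)·ω_4^2 + (3)·ω_4^4 + (-3)·ω_4^6

X[2] = 9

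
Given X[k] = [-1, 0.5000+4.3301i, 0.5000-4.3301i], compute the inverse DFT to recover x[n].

x[n] = (1/3) Σ(k=0 to 2) X[k] · e^(2πikn/3)

Computing each x[n]:
x[0] = 0
x[1] = -3
x[2] = 2

x = [0, -3, 2]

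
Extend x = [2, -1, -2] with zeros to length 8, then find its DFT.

Original 3-point DFT: [-1, 3.5000-0.8660i, 3.5000+0.8660i]
Zero-padded 8-point DFT provides frequency interpolation.

DFT_8([x, 0, ...]) = [-1, 1.2929+2.7071i, 4+1i, 2.7071-1.2929i, 1, 2.7071+1.2929i, 4-1i, 1.2929-2.7071i]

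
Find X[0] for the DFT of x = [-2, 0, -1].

X[0] = Σ(n=0 to 2) x[n] · ω_3^0 = Σ x[n]
= (-2) + (0) + (-1)

X[0] = -3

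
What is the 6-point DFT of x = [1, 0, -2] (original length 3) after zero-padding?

Original 3-point DFT: [-1, 2.0000-1.7321i, 2.0000+1.7321i]
Zero-padded 6-point DFT provides frequency interpolation.

DFT_6([x, 0, ...]) = [-1, 2.0000+1.7321i, 2.0000-1.7321i, -1, 2.0000+1.7321i, 2.0000-1.7321i]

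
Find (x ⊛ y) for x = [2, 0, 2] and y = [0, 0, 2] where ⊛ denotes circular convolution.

(x ⊛ y)[n] = Σ(m=0 to 2) x[m] · y[(n-m) mod 3]

Computing each output sample:
(x ⊛ y)[0] = 0
(x ⊛ y)[1] = 4
(x ⊛ y)[2] = 4

x ⊛ y = [0, 4, 4]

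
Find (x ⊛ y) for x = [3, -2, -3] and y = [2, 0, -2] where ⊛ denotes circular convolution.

(x ⊛ y)[n] = Σ(m=0 to 2) x[m] · y[(n-m) mod 3]

Computing each output sample:
(x ⊛ y)[0] = 10
(x ⊛ y)[1] = 2
(x ⊛ y)[2] = -12

x ⊛ y = [10, 2, -12]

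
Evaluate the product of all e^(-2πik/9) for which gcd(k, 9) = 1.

The primitive 9th roots of unity are ω_9^k for k coprime to 9: k ∈ {1, 2, 4, 5, 7, 8}
Their product equals the constant term of the cyclotomic polynomial Φ_9(x) up to sign.
For n ≥ 3, the product of all primitive nth roots of unity is 1. (For n=1 it is 1; for n=2 it is -1.)

1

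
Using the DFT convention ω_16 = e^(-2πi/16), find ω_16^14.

ω_16^14 = e^(-2πi·14/16)
= cos(-2π·14/16) + i·sin(-2π·14/16)
= cos(-28π/16) + i·sin(-28π/16)

ω_16^14 = cos(-28π/16) + i·sin(-28π/16) = 0.7071+0.7071i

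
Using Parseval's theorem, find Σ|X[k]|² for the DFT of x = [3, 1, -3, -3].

Parseval: Σ|x[n]|² = (1/N)Σ|X[k]|², so Σ|X[k]|² = N·Σ|x[n]|² = 4·28.0000

Σ|X[k]|² = N·Σ|x[n]|² = 4·28.0000 = 112.0000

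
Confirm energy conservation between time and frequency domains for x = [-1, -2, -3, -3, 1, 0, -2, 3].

Time domain:
Σ|x[n]|² = |-1|² + |-2|² + |-3|² + |-3|² + |1|² + |0|² + |-2|² + |3|² = 37.0000

Frequency domain:
(1/8)Σ|X[k]|² = (1/8)(|-7|² + |0.8284+6.6569i|² + |5+2i|² + |-4.8284+4.6569i|² + |-3|² + |-4.8284-4.6569i|² + |5-2i|² + |0.8284-6.6569i|²) = (1/8)·296.0000 = 37.0000

Both sides agree, confirming Parseval's theorem.

Σ|x[n]|² = (1/N)Σ|X[k]|² = 37.0000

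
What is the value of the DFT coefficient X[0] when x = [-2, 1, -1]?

X[0] = Σ(n=0 to 2) x[n] · ω_3^0 = Σ x[n]
= (-2) + (1) + (-1)

X[0] = -2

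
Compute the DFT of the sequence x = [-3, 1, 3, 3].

X[k] = Σ(n=0 to 3) x[n] · ω_4^(nk)
where ω_4 = e^(-2πi/4)

Computing each X[k]:
X[0] = 4
X[1] = -6+2i
X[2] = -4
X[3] = -6-2i

X = [4, -6+2i, -4, -6-2i]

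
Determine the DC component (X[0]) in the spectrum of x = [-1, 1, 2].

X[0] = Σ(n=0 to 2) x[n] · ω_3^0 = Σ x[n]
= (-1) + (1) + (2)

X[0] = 2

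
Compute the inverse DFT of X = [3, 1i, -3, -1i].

x[n] = (1/4) Σ(k=0 to 3) X[k] · e^(2πikn/4)

Computing each x[n]:
x[0] = 0
x[1] = 1
x[2] = 0
x[3] = 2

x = [0, 1, 0, 2]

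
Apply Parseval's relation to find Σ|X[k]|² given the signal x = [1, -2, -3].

Parseval: Σ|x[n]|² = (1/N)Σ|X[k]|², so Σ|X[k]|² = N·Σ|x[n]|² = 3·14.0000

Σ|X[k]|² = N·Σ|x[n]|² = 3·14.0000 = 42.0000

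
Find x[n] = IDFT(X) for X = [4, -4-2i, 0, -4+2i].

x[n] = (1/4) Σ(k=0 to 3) X[k] · e^(2πikn/4)

Computing each x[n]:
x[0] = -1
x[1] = 2
x[2] = 3
x[3] = 0

x = [-1, 2, 3, 0]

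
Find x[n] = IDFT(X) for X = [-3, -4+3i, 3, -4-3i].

x[n] = (1/4) Σ(k=0 to 3) X[k] · e^(2πikn/4)

Computing each x[n]:
x[0] = -2
x[1] = -3
x[2] = 2
x[3] = 0

x = [-2, -3, 2, 0]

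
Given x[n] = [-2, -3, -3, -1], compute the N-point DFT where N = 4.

X[k] = Σ(n=0 to 3) x[n] · ω_4^(nk)
where ω_4 = e^(-2πi/4)

Computing each X[k]:
X[0] = -9
X[1] = 1+2i
X[2] = -1
X[3] = 1-2i

X = [-9, 1+2i, -1, 1-2i]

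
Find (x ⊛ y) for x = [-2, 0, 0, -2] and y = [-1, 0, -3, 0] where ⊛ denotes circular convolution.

(x ⊛ y)[n] = Σ(m=0 to 3) x[m] · y[(n-m) mod 4]

Computing each output sample:
(x ⊛ y)[0] = 2
(x ⊛ y)[1] = 6
(x ⊛ y)[2] = 6
(x ⊛ y)[3] = 2

x ⊛ y = [2, 6, 6, 2]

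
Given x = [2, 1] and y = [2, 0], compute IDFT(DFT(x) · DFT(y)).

(x ⊛ y)[n] = Σ(m=0 to 1) x[m] · y[(n-m) mod 2]

Computing each output sample:
(x ⊛ y)[0] = 4
(x ⊛ y)[1] = 2

x ⊛ y = [4, 2]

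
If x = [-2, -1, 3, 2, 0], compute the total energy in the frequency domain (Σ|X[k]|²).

Parseval: Σ|x[n]|² = (1/N)Σ|X[k]|², so Σ|X[k]|² = N·Σ|x[n]|² = 5·18.0000

Σ|X[k]|² = N·Σ|x[n]|² = 5·18.0000 = 90.0000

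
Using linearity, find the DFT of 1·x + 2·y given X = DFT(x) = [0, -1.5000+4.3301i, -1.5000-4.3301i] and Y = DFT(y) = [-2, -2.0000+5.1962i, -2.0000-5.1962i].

By linearity: DFT(1x + 2y) = 1·DFT(x) + 2·DFT(y)
= 1·[0, -1.5000+4.3301i, -1.5000-4.3301i] + 2·[-2, -2.0000+5.1962i, -2.0000-5.1962i]

Computing element-wise:
Z[0] = 1·(0) + 2·(-2) = -4
Z[1] = 1·(-1.5000+4.3301i) + 2·(-2.0000+5.1962i) = -5.5000+14.7225i
Z[2] = 1·(-1.5000-4.3301i) + 2·(-2.0000-5.1962i) = -5.5000-14.7225i

DFT(1x + 2y) = 1·X + 2·Y = [-4, -5.5000+14.7225i, -5.5000-14.7225i]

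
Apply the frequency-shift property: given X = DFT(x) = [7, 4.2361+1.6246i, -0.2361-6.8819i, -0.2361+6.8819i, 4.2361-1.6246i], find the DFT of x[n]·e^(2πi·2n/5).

Modulation property: DFT(ω_5^(-2n)·x[n]) = X[(k-2) mod 5], so circularly shift X by 2 positions.

X[k-2] = [-0.2361+6.8819i, 4.2361-1.6246i, 7, 4.2361+1.6246i, -0.2361-6.8819i]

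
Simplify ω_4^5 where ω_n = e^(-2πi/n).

Since ω_4^4 = 1, powers reduce modulo 4.
5 mod 4 = 1
So ω_4^5 = ω_4^1 = e^(-2πi·1/4)

ω_4^5 = ω_4^1 = -1i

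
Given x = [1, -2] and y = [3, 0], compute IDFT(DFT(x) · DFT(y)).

(x ⊛ y)[n] = Σ(m=0 to 1) x[m] · y[(n-m) mod 2]

Computing each output sample:
(x ⊛ y)[0] = 3
(x ⊛ y)[1] = -6

x ⊛ y = [3, -6]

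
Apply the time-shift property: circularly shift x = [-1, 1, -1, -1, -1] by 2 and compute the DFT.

Time shift by 2: X_shifted[k] = ω_5^(2k) · X[k]
Shifted x = [-1, -1, -1, 1, -1]

DFT(x[n-2]) = [-3, -1.6180+1.1756i, 0.6180-1.9021i, 0.6180+1.9021i, -1.6180-1.1756i]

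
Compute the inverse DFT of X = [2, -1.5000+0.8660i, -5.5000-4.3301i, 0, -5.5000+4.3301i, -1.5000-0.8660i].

x[n] = (1/6) Σ(k=0 to 5) X[k] · e^(2πikn/6)

Computing each x[n]:
x[0] = -2
x[1] = 2
x[2] = 0
x[3] = -1
x[4] = 3
x[5] = 0

x = [-2, 2, 0, -1, 3, 0]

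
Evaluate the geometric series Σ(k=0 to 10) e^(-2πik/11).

Sum of all nth roots of unity equals 0 for n > 1 (geometric series with r ≠ 1).

0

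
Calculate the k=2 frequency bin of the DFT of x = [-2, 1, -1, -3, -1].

X[2] = Σ(n=0 to 4) x[n] · ω_5^(2n) where ω_5 = e^(-2πi/5)
= (-2)·ω_5^0 + (1)·ω_5^2 + (-1)·ω_5^4 + (-3)·ω_5^6 + (-1)·ω_5^8

X[2] = -3.2361+0.7265i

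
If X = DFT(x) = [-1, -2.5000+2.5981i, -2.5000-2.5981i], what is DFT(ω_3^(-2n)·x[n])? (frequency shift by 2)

Modulation property: DFT(ω_3^(-2n)·x[n]) = X[(k-2) mod 3], so circularly shift X by 2 positions.

X[k-2] = [-2.5000+2.5981i, -2.5000-2.5981i, -1]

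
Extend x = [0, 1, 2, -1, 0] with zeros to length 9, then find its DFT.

Original 5-point DFT: [2, -0.5000-2.7144i, -0.5000+2.2654i, -0.5000-2.2654i, -0.5000+2.7144i]
Zero-padded 9-point DFT provides frequency interpolation.

DFT_9([x, 0, ...]) = [2, 1.6133-1.7464i, -1.2057-2.5349i, -2.5000+0.8660i, 1.0924+1.8096i, 1.0924-1.8096i, -2.5000-0.8660i, -1.2057+2.5349i, 1.6133+1.7464i]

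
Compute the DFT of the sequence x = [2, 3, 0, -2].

X[k] = Σ(n=0 to 3) x[n] · ω_4^(nk)
where ω_4 = e^(-2πi/4)

Computing each X[k]:
X[0] = 3
X[1] = 2-5i
X[2] = 1
X[3] = 2+5i

X = [3, 2-5i, 1, 2+5i]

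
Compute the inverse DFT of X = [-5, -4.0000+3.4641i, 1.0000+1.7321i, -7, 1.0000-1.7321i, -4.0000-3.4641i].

x[n] = (1/6) Σ(k=0 to 5) X[k] · e^(2πikn/6)

Computing each x[n]:
x[0] = -3
x[1] = -2
x[2] = -2
x[3] = 2
x[4] = -1
x[5] = 1

x = [-3, -2, -2, 2, -1, 1]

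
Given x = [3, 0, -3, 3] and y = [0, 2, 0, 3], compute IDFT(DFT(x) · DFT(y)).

(x ⊛ y)[n] = Σ(m=0 to 3) x[m] · y[(n-m) mod 4]

Computing each output sample:
(x ⊛ y)[0] = 6
(x ⊛ y)[1] = -3
(x ⊛ y)[2] = 9
(x ⊛ y)[3] = 3

x ⊛ y = [6, -3, 9, 3]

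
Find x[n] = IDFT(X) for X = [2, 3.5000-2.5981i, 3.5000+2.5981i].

x[n] = (1/3) Σ(k=0 to 2) X[k] · e^(2πikn/3)

Computing each x[n]:
x[0] = 3
x[1] = 1
x[2] = -2

x = [3, 1, -2]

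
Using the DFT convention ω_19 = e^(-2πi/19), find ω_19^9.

ω_19^9 = e^(-2πi·9/19)
= cos(-2π·9/19) + i·sin(-2π·9/19)
= cos(-18π/19) + i·sin(-18π/19)

ω_19^9 = cos(-18π/19) + i·sin(-18π/19) = -0.9864-0.1646i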